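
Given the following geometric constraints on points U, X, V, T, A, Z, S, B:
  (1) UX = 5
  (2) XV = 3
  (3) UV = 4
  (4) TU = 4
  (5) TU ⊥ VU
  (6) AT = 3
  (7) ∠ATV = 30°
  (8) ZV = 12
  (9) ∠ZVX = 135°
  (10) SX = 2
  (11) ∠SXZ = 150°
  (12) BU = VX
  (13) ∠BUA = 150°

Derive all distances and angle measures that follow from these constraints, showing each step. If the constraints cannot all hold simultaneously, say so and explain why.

The constraints are consistent.

From the given relations:
  BU = VX = 3

Step 1: From XV = 3, VZ = 12, and ∠XVZ = 135°, by the law of cosines:
  XZ² = XV² + VZ² - 2·XV·VZ·cos(135°) = 9 + 144 + 50.91 = 203.9
  XZ ≈ 14.28

Step 2: From VU = 4, UT = 4, and ∠VUT = 90°, by the law of cosines:
  VT² = VU² + UT² - 2·VU·UT·cos(90°) = 16 + 16 - 0 = 32
  VT = 4·√2

Step 3: From UV = 4, UX = 5, VX = 3, by the inverse law of cosines:
  cos(∠VUX) = (UV² + UX² - VX²) / (2·UV·UX)
  ∠VUX = 36.87°

Step 4: From XU = 5, XV = 3, UV = 4, by the inverse law of cosines:
  cos(∠UXV) = (XU² + XV² - UV²) / (2·XU·XV)
  ∠UXV = 53.13°

Step 5: From VU = 4, VX = 3, UX = 5, by the inverse law of cosines:
  cos(∠UVX) = (VU² + VX² - UX²) / (2·VU·VX)
  ∠UVX = 90°

Step 6: From VT = 4·√2, TA = 3, and ∠VTA = 30°, by the law of cosines:
  VA² = VT² + TA² - 2·VT·TA·cos(30°) = 32 + 9 - 29.39 = 11.61
  VA ≈ 3.41

Step 7: From ZX = 14.28, XS = 2, and ∠ZXS = 150°, by the law of cosines:
  ZS² = ZX² + XS² - 2·ZX·XS·cos(150°) = 203.9 + 4 + 49.47 = 257.4
  ZS ≈ 16.04

Step 8: From XV = 3, XZ = 14.28, VZ = 12, by the inverse law of cosines:
  cos(∠VXZ) = (XV² + XZ² - VZ²) / (2·XV·XZ)
  ∠VXZ = 36.46°

Step 9: From VT = 4·√2, VU = 4, TU = 4, by the inverse law of cosines:
  cos(∠TVU) = (VT² + VU² - TU²) / (2·VT·VU)
  ∠TVU = 45°

Step 10: From TU = 4, TV = 4·√2, UV = 4, by the inverse law of cosines:
  cos(∠UTV) = (TU² + TV² - UV²) / (2·TU·TV)
  ∠UTV = 45°

Step 11: From ZV = 12, ZX = 14.28, VX = 3, by the inverse law of cosines:
  cos(∠VZX) = (ZV² + ZX² - VX²) / (2·ZV·ZX)
  ∠VZX = 8.54°

Step 12: From VA = 3.41, VT = 4·√2, AT = 3, by the inverse law of cosines:
  cos(∠AVT) = (VA² + VT² - AT²) / (2·VA·VT)
  ∠AVT = 26.12°

Step 13: From AT = 3, AV = 3.41, TV = 4·√2, by the inverse law of cosines:
  cos(∠TAV) = (AT² + AV² - TV²) / (2·AT·AV)
  ∠TAV = 123.88°

Step 14: From ZS = 16.04, ZX = 14.28, SX = 2, by the inverse law of cosines:
  cos(∠SZX) = (ZS² + ZX² - SX²) / (2·ZS·ZX)
  ∠SZX = 3.57°

Step 15: From SX = 2, SZ = 16.04, XZ = 14.28, by the inverse law of cosines:
  cos(∠XSZ) = (SX² + SZ² - XZ²) / (2·SX·SZ)
  ∠XSZ = 26.43°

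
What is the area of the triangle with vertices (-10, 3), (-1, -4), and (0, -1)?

Using the Shoelace formula for a triangle:
Area = (1/2)|x0(y1 - y2) + x1(y2 - y0) + x2(y0 - y1)|
Area = (1/2)|-10(-4 - -1) + -1(-1 - 3) + 0(3 - -4)|
Area = (1/2)|30 + 4 + 0|
Area = (1/2)|34|
Area = (1/2)(34)
Area = 17

17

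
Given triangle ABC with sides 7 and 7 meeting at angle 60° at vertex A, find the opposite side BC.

Law of cosines: BC^2 = 7^2 + 7^2 - 2(7)(7)cos(60°) = 49, so BC = 7.

7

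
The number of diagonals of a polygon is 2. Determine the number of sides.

Using d = n(n - 3)/2, we solve 2 = n(n - 3)/2.
So n(n - 3) = 4.
Testing n = 4: 4 * 1 = 4 = 4. Correct.
The polygon has 4 sides.

4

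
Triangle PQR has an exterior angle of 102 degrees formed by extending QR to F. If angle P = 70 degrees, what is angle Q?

By the exterior angle theorem: exterior angle = sum of remote interior angles.
102 = 70 + angle Q
angle Q = 102 - 70 = 32 degrees

32 degrees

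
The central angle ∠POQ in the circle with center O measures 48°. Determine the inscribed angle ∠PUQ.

Inscribed angle = 48° / 2 = 24° (inscribed angle theorem).

24°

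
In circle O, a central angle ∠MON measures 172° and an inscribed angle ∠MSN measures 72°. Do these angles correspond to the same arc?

By the inscribed angle theorem, the inscribed angle for a central angle of 172° should be 172° / 2 = 86°.
The given inscribed angle is 72°, which does not equal 86°.
Therefore, no, they do not correspond to the same arc.

No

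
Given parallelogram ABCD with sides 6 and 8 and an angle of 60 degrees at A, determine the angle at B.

In a parallelogram, consecutive angles are supplementary (sum to 180°).
angle B = 180 - angle A
angle B = 180 - 60
angle B = 120 degrees

120 degrees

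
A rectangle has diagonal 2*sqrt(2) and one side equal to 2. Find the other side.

The diagonal of a rectangle forms a right triangle with the two sides.
Rearranging the Pythagorean theorem: missing side = sqrt(d^2 - known^2).
= sqrt(8 - 4) = sqrt(4) = 2.

2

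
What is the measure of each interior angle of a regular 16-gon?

Each interior angle of a regular n-gon is (n - 2) * 180 / n.
For n = 16: (16 - 2) * 180 / 16 = 2520/16 = 315/2 degrees.

315/2 degrees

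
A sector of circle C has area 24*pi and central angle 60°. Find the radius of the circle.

r² = 360 × 24*pi / (π × 60) = 144, so r = 12.

12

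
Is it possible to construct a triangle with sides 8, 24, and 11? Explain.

No.
The triangle inequality is violated: 8 + 11 = 19 ≤ 24.
These lengths cannot form a triangle.

No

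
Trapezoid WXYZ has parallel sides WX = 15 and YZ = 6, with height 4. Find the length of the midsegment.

The midsegment of a trapezoid = (base1 + base2) / 2
midsegment = (15 + 6) / 2
midsegment = 21 / 2
midsegment = 21/2

21/2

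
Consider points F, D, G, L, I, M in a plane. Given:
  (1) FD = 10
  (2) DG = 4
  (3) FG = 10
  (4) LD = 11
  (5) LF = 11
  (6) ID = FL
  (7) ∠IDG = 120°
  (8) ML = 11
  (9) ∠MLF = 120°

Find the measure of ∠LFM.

Step 1: By the law of cosines on triangle FLM: FM² = 11² + 11² − 2·11·11·cos(120°) = 363, so FM = 11·√3.
Step 2: By the inverse law of cosines on triangle LFM: cos(∠LFM) = (11² + (11·√3)² − 11²) / (2·11·11·√3) = 363/419.16 = 0.866, so ∠LFM = 30°.

Therefore, the measure of angle ∠LFM = 30°.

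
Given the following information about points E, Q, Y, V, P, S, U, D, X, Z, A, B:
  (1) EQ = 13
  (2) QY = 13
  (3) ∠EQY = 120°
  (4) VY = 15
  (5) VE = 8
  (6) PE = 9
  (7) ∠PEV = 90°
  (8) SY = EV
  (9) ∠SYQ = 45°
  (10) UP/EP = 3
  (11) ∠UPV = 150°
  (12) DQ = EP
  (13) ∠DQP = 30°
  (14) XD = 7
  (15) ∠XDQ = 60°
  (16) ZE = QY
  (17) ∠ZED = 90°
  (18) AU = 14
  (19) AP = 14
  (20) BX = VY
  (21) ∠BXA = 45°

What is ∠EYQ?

Step 1: By the law of cosines on triangle YQE: YE² = 13² + 13² − 2·13·13·cos(120°) = 507, so YE = 13·√3.
Step 2: By the inverse law of cosines on triangle EYQ: cos(∠EYQ) = ((13·√3)² + 13² − 13²) / (2·13·√3·13) = 507/585.43 = 0.866, so ∠EYQ = 30°.

Therefore, the measure of angle ∠EYQ = 30°.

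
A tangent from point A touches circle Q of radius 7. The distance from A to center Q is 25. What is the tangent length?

tangent = √(d² - r²) = √(25² - 7²) = √(625 - 49) = √576 = 24

24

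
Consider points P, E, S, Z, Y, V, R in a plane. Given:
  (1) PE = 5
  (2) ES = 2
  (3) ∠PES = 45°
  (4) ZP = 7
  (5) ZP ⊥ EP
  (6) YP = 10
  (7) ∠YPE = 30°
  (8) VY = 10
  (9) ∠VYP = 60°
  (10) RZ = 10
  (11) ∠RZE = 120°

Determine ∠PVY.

Step 1: By the law of cosines on triangle VYP: VP² = 10² + 10² − 2·10·10·cos(60°) = 100, so VP = 10.
Step 2: By the inverse law of cosines on triangle PVY: cos(∠PVY) = (10² + 10² − 10²) / (2·10·10) = 100/200 = 0.5, so ∠PVY = 60°.

Therefore, the measure of angle ∠PVY = 60°.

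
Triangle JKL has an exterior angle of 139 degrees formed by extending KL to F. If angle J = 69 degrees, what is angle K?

The exterior angle theorem states that an exterior angle equals the sum of the two non-adjacent interior angles.
So 139 = 69 + angle K, which gives angle K = 139 - 69 = 70 degrees.

70 degrees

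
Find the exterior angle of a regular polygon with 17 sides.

Each exterior angle of a regular n-gon is 360 / n.
For n = 17: 360 / 17 = 360/17 degrees.

360/17 degrees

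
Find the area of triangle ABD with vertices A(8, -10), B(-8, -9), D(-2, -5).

The Shoelace formula computes the area from vertex coordinates by summing cross products.
For vertices (8,-10), (-8,-9), (-2,-5):
Signed sum = 8*-9 - -8*-10 + -8*-5 - -2*-9 + -2*-10 - 8*-5
= -152 + 22 + 60 = -70
Area = (1/2)|-70| = 35.

35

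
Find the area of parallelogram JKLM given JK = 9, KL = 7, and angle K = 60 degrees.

Area = 9 * 7 * sin(60°) = 63 * sqrt(3)/2 = 63*sqrt(3)/2

63*sqrt(3)/2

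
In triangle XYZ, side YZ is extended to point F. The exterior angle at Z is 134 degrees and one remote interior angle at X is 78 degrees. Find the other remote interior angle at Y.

By the exterior angle theorem: exterior angle = sum of remote interior angles.
134 = 78 + angle Y
angle Y = 134 - 78 = 56 degrees

56 degrees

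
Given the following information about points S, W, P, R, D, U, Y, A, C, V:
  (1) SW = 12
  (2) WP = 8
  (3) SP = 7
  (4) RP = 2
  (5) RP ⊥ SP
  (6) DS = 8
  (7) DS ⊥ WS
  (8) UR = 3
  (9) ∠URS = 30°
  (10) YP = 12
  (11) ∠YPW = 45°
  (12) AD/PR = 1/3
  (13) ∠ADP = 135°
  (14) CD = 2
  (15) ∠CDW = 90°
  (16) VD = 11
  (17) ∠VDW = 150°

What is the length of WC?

Step 1: By the law of cosines on triangle DSW: DW² = 8² + 12² − 2·8·12·cos(90°) = 208, so DW = 4·√13.
Step 2: By the law of cosines on triangle WDC: WC² = (4·√13)² + 2² − 2·4·√13·2·cos(90°) = 212, so WC = 2·√53.

Therefore, the length of WC = 2·√53.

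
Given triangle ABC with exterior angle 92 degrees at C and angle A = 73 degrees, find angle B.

angle B = 92 - 73 = 19 degrees (exterior angle theorem).

19 degrees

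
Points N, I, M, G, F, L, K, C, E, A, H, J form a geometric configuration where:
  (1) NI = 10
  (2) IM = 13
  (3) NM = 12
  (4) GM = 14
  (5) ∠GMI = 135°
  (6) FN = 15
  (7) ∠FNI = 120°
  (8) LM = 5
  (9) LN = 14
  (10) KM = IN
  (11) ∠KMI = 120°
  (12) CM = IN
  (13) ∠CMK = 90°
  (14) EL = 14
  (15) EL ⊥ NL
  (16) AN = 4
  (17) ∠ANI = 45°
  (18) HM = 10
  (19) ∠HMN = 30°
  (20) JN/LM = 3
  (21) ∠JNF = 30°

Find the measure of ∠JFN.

From the given relations: JN = 3·LM = 3·5 = 15.
Step 1: By the law of cosines on triangle FNJ: FJ² = 15² + 15² − 2·15·15·cos(30°) = 60.29, so FJ ≈ 7.76.
Step 2: By the inverse law of cosines on triangle JFN: cos(∠JFN) = (7.76² + 15² − 15²) / (2·7.76·15) = 60.29/232.94 = 0.2588, so ∠JFN = 75°.

Therefore, the measure of angle ∠JFN = 75°.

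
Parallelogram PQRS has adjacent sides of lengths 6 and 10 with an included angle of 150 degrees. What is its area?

Area = a * b * sin(theta)
Area = 6 * 10 * sin(150 degrees)
Area = 60 * 1/2
Area = 30

30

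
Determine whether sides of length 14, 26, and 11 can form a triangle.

Check the triangle inequality: 14 + 11 = 25 ≤ 26.
Since the sum of two sides does not exceed the third, no triangle can be formed.

No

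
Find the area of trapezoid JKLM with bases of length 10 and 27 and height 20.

Area of a trapezoid = (base1 + base2) * height / 2
Area = (10 + 27) * 20 / 2
Area = 37 * 20 / 2
Area = 740 / 2
Area = 370

370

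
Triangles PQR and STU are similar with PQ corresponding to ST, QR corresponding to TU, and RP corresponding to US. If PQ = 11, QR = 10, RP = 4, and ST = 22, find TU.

k = 22/11 = 2. TU = 2 * 10 = 20.

20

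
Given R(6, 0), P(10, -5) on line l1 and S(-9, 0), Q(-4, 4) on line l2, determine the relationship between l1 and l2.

Slope of line 1: m1 = (-5 - 0)/(10 - 6) = -5/4 = -5/4
Slope of line 2: m2 = (4 - 0)/(-4 - -9) = 4/5 = 4/5
m1 * m2 = -1, so perpendicular.

Perpendicular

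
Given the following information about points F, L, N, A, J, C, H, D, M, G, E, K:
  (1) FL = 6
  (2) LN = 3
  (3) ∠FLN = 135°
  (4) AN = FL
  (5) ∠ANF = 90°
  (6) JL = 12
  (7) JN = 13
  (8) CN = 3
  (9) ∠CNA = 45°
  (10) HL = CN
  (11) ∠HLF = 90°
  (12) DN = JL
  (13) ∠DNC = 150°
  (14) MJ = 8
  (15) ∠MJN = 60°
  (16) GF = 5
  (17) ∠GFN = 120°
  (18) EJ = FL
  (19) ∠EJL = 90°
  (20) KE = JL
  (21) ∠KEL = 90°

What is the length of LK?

From the given relations: EJ = FL = 6; KE = JL = 12.
Step 1: By the law of cosines on triangle LJE: LE² = 12² + 6² − 2·12·6·cos(90°) = 180, so LE = 6·√5.
Step 2: By the law of cosines on triangle LEK: LK² = (6·√5)² + 12² − 2·6·√5·12·cos(90°) = 324, so LK = 18.

Therefore, the length of LK = 18.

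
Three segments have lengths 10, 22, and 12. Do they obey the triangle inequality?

No.
The triangle inequality is violated: 10 + 12 = 22 ≤ 22.
These lengths cannot form a triangle.

No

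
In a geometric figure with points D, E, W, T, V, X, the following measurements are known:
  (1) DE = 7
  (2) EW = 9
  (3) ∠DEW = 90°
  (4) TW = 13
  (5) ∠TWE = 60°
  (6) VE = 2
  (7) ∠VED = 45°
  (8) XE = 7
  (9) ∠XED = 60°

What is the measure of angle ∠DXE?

Step 1: By the law of cosines on triangle XED: XD² = 7² + 7² − 2·7·7·cos(60°) = 49, so XD = 7.
Step 2: By the inverse law of cosines on triangle DXE: cos(∠DXE) = (7² + 7² − 7²) / (2·7·7) = 49/98 = 0.5, so ∠DXE = 60°.

Therefore, the measure of angle ∠DXE = 60°.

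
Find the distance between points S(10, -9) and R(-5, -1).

The horizontal distance is |-5 - 10| = 15 and the vertical distance is |-1 - -9| = 8.
By the Pythagorean theorem, d = sqrt(15^2 + 8^2) = sqrt(289) = 17.

17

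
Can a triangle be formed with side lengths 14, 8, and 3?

The longest side is 14. The other two sides sum to 3 + 8 = 11.
Since 11 ≤ 14, the two shorter sides cannot reach around to close the triangle.

No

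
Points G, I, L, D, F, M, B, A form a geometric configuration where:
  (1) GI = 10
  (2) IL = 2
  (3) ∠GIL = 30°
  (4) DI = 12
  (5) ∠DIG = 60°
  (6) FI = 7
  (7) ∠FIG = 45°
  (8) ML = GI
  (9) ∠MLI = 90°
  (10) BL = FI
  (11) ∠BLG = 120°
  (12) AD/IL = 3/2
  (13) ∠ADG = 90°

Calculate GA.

From the given relations: AD = 3/2·IL = 3/2·2 = 3.
Step 1: By the law of cosines on triangle GID: GD² = 10² + 12² − 2·10·12·cos(60°) = 124, so GD = 2·√31.
Step 2: By the law of cosines on triangle GDA: GA² = (2·√31)² + 3² − 2·2·√31·3·cos(90°) = 133, so GA = √133.

Therefore, the length of GA = √133.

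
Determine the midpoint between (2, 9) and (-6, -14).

M = ((x₁ + x₂)/2, (y₁ + y₂)/2)
= ((2 + -6)/2, (9 + -14)/2)
= (-4/2, -5/2) = (-2, -5/2)

(-2, -5/2)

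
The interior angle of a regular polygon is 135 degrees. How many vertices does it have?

Exterior angle = 180 - 135 = 45. n = 360 / 45 = 8.

8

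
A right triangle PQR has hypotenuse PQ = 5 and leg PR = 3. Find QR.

QR = sqrt(5^2 - 3^2) = sqrt(16) = 4

4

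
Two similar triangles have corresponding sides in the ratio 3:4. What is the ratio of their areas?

The ratio of areas of similar triangles equals the square of the side ratio.
Side ratio = 3:4
Area ratio = (3/4)^2 = 9/16 = 9:16

9:16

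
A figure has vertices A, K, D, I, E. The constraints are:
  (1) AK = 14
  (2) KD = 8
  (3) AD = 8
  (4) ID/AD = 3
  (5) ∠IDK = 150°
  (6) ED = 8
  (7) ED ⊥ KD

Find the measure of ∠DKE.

Step 1: By the law of cosines on triangle KDE: KE² = 8² + 8² − 2·8·8·cos(90°) = 128, so KE = 8·√2.
Step 2: By the inverse law of cosines on triangle DKE: cos(∠DKE) = (8² + (8·√2)² − 8²) / (2·8·8·√2) = 128/181.02 = 0.7071, so ∠DKE = 45°.

Therefore, the measure of angle ∠DKE = 45°.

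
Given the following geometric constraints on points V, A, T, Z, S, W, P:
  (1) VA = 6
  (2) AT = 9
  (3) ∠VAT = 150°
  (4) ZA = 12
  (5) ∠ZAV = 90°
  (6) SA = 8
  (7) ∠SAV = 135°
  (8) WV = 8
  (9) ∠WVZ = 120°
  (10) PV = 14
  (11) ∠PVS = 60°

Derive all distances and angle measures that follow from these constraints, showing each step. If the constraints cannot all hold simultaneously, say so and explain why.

The constraints are consistent.

Step 1: From VA = 6, AT = 9, and ∠VAT = 150°, by the law of cosines:
  VT² = VA² + AT² - 2·VA·AT·cos(150°) = 36 + 81 + 93.53 = 210.5
  VT ≈ 14.51

Step 2: From VA = 6, AZ = 12, and ∠VAZ = 90°, by the law of cosines:
  VZ² = VA² + AZ² - 2·VA·AZ·cos(90°) = 36 + 144 - 0 = 180
  VZ = 6·√5

Step 3: From VA = 6, AS = 8, and ∠VAS = 135°, by the law of cosines:
  VS² = VA² + AS² - 2·VA·AS·cos(135°) = 36 + 64 + 67.88 = 167.9
  VS ≈ 12.96

Step 4: From ZV = 6·√5, VW = 8, and ∠ZVW = 120°, by the law of cosines:
  ZW² = ZV² + VW² - 2·ZV·VW·cos(120°) = 180 + 64 + 107.3 = 351.3
  ZW ≈ 18.74

Step 5: From SV = 12.96, VP = 14, and ∠SVP = 60°, by the law of cosines:
  SP² = SV² + VP² - 2·SV·VP·cos(60°) = 167.9 + 196 - 181.4 = 182.5
  SP ≈ 13.51

Step 6: From VA = 6, VS = 12.96, AS = 8, by the inverse law of cosines:
  cos(∠AVS) = (VA² + VS² - AS²) / (2·VA·VS)
  ∠AVS = 25.89°

Step 7: From VA = 6, VT = 14.51, AT = 9, by the inverse law of cosines:
  cos(∠AVT) = (VA² + VT² - AT²) / (2·VA·VT)
  ∠AVT = 18.07°

Step 8: From VA = 6, VZ = 6·√5, AZ = 12, by the inverse law of cosines:
  cos(∠AVZ) = (VA² + VZ² - AZ²) / (2·VA·VZ)
  ∠AVZ = 63.43°

Step 9: From TA = 9, TV = 14.51, AV = 6, by the inverse law of cosines:
  cos(∠ATV) = (TA² + TV² - AV²) / (2·TA·TV)
  ∠ATV = 11.93°

Step 10: From ZA = 12, ZV = 6·√5, AV = 6, by the inverse law of cosines:
  cos(∠AZV) = (ZA² + ZV² - AV²) / (2·ZA·ZV)
  ∠AZV = 26.57°

Step 11: From SA = 8, SV = 12.96, AV = 6, by the inverse law of cosines:
  cos(∠ASV) = (SA² + SV² - AV²) / (2·SA·SV)
  ∠ASV = 19.11°

Step 12: From ZV = 6·√5, ZW = 18.74, VW = 8, by the inverse law of cosines:
  cos(∠VZW) = (ZV² + ZW² - VW²) / (2·ZV·ZW)
  ∠VZW = 21.69°

Step 13: From SP = 13.51, SV = 12.96, PV = 14, by the inverse law of cosines:
  cos(∠PSV) = (SP² + SV² - PV²) / (2·SP·SV)
  ∠PSV = 63.83°

Step 14: From WV = 8, WZ = 18.74, VZ = 6·√5, by the inverse law of cosines:
  cos(∠VWZ) = (WV² + WZ² - VZ²) / (2·WV·WZ)
  ∠VWZ = 38.31°

Step 15: From PS = 13.51, PV = 14, SV = 12.96, by the inverse law of cosines:
  cos(∠SPV) = (PS² + PV² - SV²) / (2·PS·PV)
  ∠SPV = 56.17°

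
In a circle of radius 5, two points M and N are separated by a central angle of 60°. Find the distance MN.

Chord length = 2r sin(θ/2)
= 2 × 5 × sin(60°/2)
= 2 × 5 × sin(30°)
= 5

5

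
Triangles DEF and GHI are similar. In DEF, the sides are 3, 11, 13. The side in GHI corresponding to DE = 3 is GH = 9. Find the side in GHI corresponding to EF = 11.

Since the triangles are similar, the ratio of corresponding sides is constant.
Scale factor k = GH / DE = 9 / 3 = 3
HI = k * EF = 3 * 11 = 33

33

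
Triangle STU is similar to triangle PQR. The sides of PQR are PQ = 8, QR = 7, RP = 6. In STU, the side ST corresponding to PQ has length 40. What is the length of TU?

k = 40/8 = 5. TU = 5 * 7 = 35.

35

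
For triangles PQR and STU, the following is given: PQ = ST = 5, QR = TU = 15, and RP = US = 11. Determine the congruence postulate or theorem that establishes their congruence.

The given information provides:
PQ = ST = 5, QR = TU = 15, and RP = US = 11
This matches the SSS congruence theorem.
All three pairs of corresponding sides are equal (Side-Side-Side).

SSS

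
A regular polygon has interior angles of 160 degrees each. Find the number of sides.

Each interior angle of a regular n-gon is (n - 2) * 180 / n.
Setting this equal to 160:
(n - 2) * 180 / n = 160
Each exterior angle = 180 - 160 = 20 degrees.
Since exterior angles sum to 360: n = 360 / 20 = 18.

18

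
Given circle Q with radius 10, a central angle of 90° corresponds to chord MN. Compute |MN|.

Chord length = 2r sin(θ/2)
= 2 × 10 × sin(90°/2)
= 2 × 10 × sin(45°)
= 10*sqrt(2)

10*sqrt(2)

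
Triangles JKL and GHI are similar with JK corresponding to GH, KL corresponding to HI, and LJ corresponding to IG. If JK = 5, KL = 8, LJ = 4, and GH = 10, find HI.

Since the triangles are similar, the ratio of corresponding sides is constant.
Scale factor k = GH / JK = 10 / 5 = 2
HI = k * KL = 2 * 8 = 16

16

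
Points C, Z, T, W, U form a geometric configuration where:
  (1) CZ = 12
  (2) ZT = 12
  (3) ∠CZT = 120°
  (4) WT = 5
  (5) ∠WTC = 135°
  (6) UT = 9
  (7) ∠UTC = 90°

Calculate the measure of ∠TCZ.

Step 1: By the law of cosines on triangle CZT: CT² = 12² + 12² − 2·12·12·cos(120°) = 432, so CT = 12·√3.
Step 2: By the inverse law of cosines on triangle TCZ: cos(∠TCZ) = ((12·√3)² + 12² − 12²) / (2·12·√3·12) = 432/498.83 = 0.866, so ∠TCZ = 30°.

Therefore, the measure of angle ∠TCZ = 30°.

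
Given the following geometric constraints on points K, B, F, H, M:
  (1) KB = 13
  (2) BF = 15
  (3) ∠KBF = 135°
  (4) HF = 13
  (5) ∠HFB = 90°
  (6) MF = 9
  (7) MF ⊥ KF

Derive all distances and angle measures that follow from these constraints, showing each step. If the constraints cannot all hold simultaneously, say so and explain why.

The constraints are consistent.

Step 1: From KB = 13, BF = 15, and ∠KBF = 135°, by the law of cosines:
  KF² = KB² + BF² - 2·KB·BF·cos(135°) = 169 + 225 + 275.8 = 669.8
  KF ≈ 25.88

Step 2: From BF = 15, FH = 13, and ∠BFH = 90°, by the law of cosines:
  BH² = BF² + FH² - 2·BF·FH·cos(90°) = 225 + 169 - 0 = 394
  BH ≈ 19.85

Step 3: From KF = 25.88, FM = 9, and ∠KFM = 90°, by the law of cosines:
  KM² = KF² + FM² - 2·KF·FM·cos(90°) = 669.8 + 81 - 0 = 750.8
  KM ≈ 27.4

Step 4: From KB = 13, KF = 25.88, BF = 15, by the inverse law of cosines:
  cos(∠BKF) = (KB² + KF² - BF²) / (2·KB·KF)
  ∠BKF = 24.19°

Step 5: From BF = 15, BH = 19.85, FH = 13, by the inverse law of cosines:
  cos(∠FBH) = (BF² + BH² - FH²) / (2·BF·BH)
  ∠FBH = 40.91°

Step 6: From FB = 15, FK = 25.88, BK = 13, by the inverse law of cosines:
  cos(∠BFK) = (FB² + FK² - BK²) / (2·FB·FK)
  ∠BFK = 20.81°

Step 7: From HB = 19.85, HF = 13, BF = 15, by the inverse law of cosines:
  cos(∠BHF) = (HB² + HF² - BF²) / (2·HB·HF)
  ∠BHF = 49.09°

Step 8: From KF = 25.88, KM = 27.4, FM = 9, by the inverse law of cosines:
  cos(∠FKM) = (KF² + KM² - FM²) / (2·KF·KM)
  ∠FKM = 19.18°

Step 9: From MF = 9, MK = 27.4, FK = 25.88, by the inverse law of cosines:
  cos(∠FMK) = (MF² + MK² - FK²) / (2·MF·MK)
  ∠FMK = 70.82°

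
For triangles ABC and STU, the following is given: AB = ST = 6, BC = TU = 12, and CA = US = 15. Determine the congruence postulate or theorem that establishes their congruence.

The given information provides:
AB = ST = 6, BC = TU = 12, and CA = US = 15
This matches the SSS congruence theorem.
All three pairs of corresponding sides are equal (Side-Side-Side).

SSS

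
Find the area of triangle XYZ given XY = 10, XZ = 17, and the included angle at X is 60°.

When two sides and the included angle are known, the area formula is (1/2)ab sin(C).
The height from one side to the opposite vertex is 17 sin(60°) = 17*sqrt(3)/2.
Area = (1/2) * 10 * 17*sqrt(3)/2 = 85*sqrt(3)/2.

85*sqrt(3)/2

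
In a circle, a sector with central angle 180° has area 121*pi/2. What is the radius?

r² = 360 × 121*pi/2 / (π × 180) = 121, so r = 11.

11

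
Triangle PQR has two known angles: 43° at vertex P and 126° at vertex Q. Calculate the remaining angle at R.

By the triangle angle sum property, the three interior angles of any triangle add up to 180°.
We know angle P = 43° and angle Q = 126°, so their sum is 169°.
Therefore angle R = 180° - 169° = 11°.

11 degrees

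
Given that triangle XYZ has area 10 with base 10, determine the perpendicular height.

Area = (1/2) * base * height
height = 2 * Area / base
height = 2 * 10 / 10
height = 20 / 10
height = 2

2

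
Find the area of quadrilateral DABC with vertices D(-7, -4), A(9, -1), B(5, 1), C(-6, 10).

The Shoelace formula works by pairing each vertex with the next (cycling back to the first).
For each pair, compute x_i*y_(i+1) - x_(i+1)*y_i:
  (-7*-1 - 9*-4) = 43
  (9*1 - 5*-1) = 14
  (5*10 - -6*1) = 56
  (-6*-4 - -7*10) = 94
Taking half the absolute value of the total: Area = (1/2)(207) = 207/2.

207/2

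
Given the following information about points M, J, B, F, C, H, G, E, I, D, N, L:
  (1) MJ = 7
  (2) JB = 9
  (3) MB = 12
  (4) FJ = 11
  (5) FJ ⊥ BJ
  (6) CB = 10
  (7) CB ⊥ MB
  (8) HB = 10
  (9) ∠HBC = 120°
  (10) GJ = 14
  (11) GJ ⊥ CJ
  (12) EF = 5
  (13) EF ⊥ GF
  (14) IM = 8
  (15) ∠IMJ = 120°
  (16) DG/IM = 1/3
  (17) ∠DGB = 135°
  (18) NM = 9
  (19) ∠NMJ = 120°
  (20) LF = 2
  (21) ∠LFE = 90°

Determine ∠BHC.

Step 1: By the law of cosines on triangle HBC: HC² = 10² + 10² − 2·10·10·cos(120°) = 300, so HC = 10·√3.
Step 2: By the inverse law of cosines on triangle BHC: cos(∠BHC) = (10² + (10·√3)² − 10²) / (2·10·10·√3) = 300/346.41 = 0.866, so ∠BHC = 30°.

Therefore, the measure of angle ∠BHC = 30°.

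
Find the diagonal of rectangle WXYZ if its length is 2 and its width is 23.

Using the Pythagorean theorem:
d² = 2² + 23² = 4 + 529 = 533
d = sqrt(533)

sqrt(533)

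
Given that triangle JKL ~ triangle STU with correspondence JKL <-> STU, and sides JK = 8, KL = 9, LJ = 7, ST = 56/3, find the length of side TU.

Similar triangles have proportional sides. Setting up the proportion:
ST / JK = TU / KL
56/3 / 8 = TU / 9
TU = 9 * 56/3 / 8 = 21.

21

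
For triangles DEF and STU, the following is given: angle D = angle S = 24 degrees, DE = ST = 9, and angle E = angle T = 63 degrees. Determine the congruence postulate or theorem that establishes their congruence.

Consider the given information: angle D = angle S = 24 degrees, DE = ST = 9, and angle E = angle T = 63 degrees
This is not SSS or AAS: SSS requires all three pairs of sides, but we don't have that. AAS requires two angles and a non-included side.
The correct criterion is ASA. Two pairs of corresponding angles and the included side are equal (Angle-Side-Angle).

ASA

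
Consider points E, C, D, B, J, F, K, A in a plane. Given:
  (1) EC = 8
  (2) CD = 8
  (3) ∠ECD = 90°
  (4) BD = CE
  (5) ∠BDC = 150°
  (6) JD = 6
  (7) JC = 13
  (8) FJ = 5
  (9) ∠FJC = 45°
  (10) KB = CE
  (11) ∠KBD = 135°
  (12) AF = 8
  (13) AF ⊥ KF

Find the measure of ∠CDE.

Step 1: By the law of cosines on triangle DCE: DE² = 8² + 8² − 2·8·8·cos(90°) = 128, so DE = 8·√2.
Step 2: By the inverse law of cosines on triangle CDE: cos(∠CDE) = (8² + (8·√2)² − 8²) / (2·8·8·√2) = 128/181.02 = 0.7071, so ∠CDE = 45°.

Therefore, the measure of angle ∠CDE = 45°.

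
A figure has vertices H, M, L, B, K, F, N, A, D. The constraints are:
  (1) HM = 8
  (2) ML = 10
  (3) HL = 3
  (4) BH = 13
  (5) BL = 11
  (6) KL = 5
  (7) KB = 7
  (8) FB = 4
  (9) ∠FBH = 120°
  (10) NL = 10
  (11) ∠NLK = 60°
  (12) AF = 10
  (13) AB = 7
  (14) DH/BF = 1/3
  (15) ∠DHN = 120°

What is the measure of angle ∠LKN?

Step 1: By the law of cosines on triangle KLN: KN² = 5² + 10² − 2·5·10·cos(60°) = 75, so KN = 5·√3.
Step 2: By the inverse law of cosines on triangle LKN: cos(∠LKN) = (5² + (5·√3)² − 10²) / (2·5·5·√3) = 0/86.6 = 0, so ∠LKN = 90°.

Therefore, the measure of angle ∠LKN = 90°.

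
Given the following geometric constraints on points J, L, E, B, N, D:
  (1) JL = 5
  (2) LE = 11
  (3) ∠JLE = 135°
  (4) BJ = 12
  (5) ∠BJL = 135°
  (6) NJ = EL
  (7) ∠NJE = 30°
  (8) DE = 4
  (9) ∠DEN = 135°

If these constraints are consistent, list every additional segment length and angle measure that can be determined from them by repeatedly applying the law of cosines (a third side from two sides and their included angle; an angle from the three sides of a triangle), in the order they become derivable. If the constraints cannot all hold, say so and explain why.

The constraints are consistent. Derivable facts, in order:
After 1 step:
- JE ≈ 14.96
- LB ≈ 15.93
After 2 steps:
- EN ≈ 7.73
- ∠BLJ = 32.18°
- ∠EJL = 31.33°
- ∠JBL = 12.82°
- ∠JEL = 13.67°
After 3 steps:
- ND ≈ 10.93
- ∠ENJ = 104.65°
- ∠JEN = 45.35°
After 4 steps:
- ∠DNE = 15°
- ∠EDN = 30°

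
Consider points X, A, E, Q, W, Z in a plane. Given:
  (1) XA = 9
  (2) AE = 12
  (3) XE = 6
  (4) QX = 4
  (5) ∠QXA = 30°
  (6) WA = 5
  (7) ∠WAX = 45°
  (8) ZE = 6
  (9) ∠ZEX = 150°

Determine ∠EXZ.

Step 1: By the law of cosines on triangle XEZ: XZ² = 6² + 6² − 2·6·6·cos(150°) = 134.35, so XZ ≈ 11.59.
Step 2: By the inverse law of cosines on triangle EXZ: cos(∠EXZ) = (6² + 11.59² − 6²) / (2·6·11.59) = 134.35/139.09 = 0.9659, so ∠EXZ = 15°.

Therefore, the measure of angle ∠EXZ = 15°.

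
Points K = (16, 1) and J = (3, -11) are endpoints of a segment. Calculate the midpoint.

M = ((x₁ + x₂)/2, (y₁ + y₂)/2)
= ((16 + 3)/2, (1 + -11)/2)
= (19/2, -10/2) = (19/2, -5)

(19/2, -5)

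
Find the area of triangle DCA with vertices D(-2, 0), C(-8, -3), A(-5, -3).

Shoelace: Area = (1/2)|-2(-3--3) + -8(-3-0) + -5(0--3)| = (1/2)(9) = 9/2

9/2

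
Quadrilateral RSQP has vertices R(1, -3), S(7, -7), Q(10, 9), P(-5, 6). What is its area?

The Shoelace formula works by pairing each vertex with the next (cycling back to the first).
For each pair, compute x_i*y_(i+1) - x_(i+1)*y_i:
  (1*-7 - 7*-3) = 14
  (7*9 - 10*-7) = 133
  (10*6 - -5*9) = 105
  (-5*-3 - 1*6) = 9
Taking half the absolute value of the total: Area = (1/2)(261) = 261/2.

261/2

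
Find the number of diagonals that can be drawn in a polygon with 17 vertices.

Total line segments between 17 vertices = C(17,2) = 136.
Subtract the 17 sides: 136 - 17 = 119 diagonals.

119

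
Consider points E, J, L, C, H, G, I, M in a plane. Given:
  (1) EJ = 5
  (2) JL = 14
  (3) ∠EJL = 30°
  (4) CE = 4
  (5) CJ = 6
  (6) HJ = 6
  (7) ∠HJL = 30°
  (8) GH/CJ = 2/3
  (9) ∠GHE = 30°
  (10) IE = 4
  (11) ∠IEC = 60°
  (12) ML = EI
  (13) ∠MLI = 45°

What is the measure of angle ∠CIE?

Step 1: By the law of cosines on triangle IEC: IC² = 4² + 4² − 2·4·4·cos(60°) = 16, so IC = 4.
Step 2: By the inverse law of cosines on triangle CIE: cos(∠CIE) = (4² + 4² − 4²) / (2·4·4) = 16/32 = 0.5, so ∠CIE = 60°.

Therefore, the measure of angle ∠CIE = 60°.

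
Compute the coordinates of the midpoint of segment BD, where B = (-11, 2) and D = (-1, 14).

M = ((x₁ + x₂)/2, (y₁ + y₂)/2)
= ((-11 + -1)/2, (2 + 14)/2)
= (-12/2, 16/2) = (-6, 8)

(-6, 8)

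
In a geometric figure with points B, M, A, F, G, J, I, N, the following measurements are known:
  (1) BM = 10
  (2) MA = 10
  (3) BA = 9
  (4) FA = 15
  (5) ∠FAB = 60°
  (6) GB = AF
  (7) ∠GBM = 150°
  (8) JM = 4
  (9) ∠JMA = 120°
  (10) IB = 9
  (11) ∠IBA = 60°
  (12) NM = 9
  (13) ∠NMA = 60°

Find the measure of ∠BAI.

Step 1: By the law of cosines on triangle ABI: AI² = 9² + 9² − 2·9·9·cos(60°) = 81, so AI = 9.
Step 2: By the inverse law of cosines on triangle BAI: cos(∠BAI) = (9² + 9² − 9²) / (2·9·9) = 81/162 = 0.5, so ∠BAI = 60°.

Therefore, the measure of angle ∠BAI = 60°.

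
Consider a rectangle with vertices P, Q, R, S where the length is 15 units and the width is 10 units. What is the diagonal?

A rectangle's diagonal splits it into two right triangles, with the diagonal as the hypotenuse.
By the Pythagorean theorem, d^2 = 15^2 + 10^2 = 325.
Therefore d = sqrt(325) = 5*sqrt(13).

5*sqrt(13)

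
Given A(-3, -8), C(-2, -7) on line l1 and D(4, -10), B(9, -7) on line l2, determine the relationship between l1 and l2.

Slope of line 1: m1 = (-7 - -8)/(-2 - -3) = 1/1 = 1
Slope of line 2: m2 = (-7 - -10)/(9 - 4) = 3/5 = 3/5
For parallel lines we need equal slopes: 1 != 3/5.
For perpendicular lines we need m1*m2 = -1: (1)(3/5) = 3/5 != -1.
Since neither condition holds, the lines are neither parallel nor perpendicular.

Neither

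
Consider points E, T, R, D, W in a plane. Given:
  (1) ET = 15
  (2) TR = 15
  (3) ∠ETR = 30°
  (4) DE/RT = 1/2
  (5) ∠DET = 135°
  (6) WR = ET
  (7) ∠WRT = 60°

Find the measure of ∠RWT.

From the given relations: WR = ET = 15.
Step 1: By the law of cosines on triangle WRT: WT² = 15² + 15² − 2·15·15·cos(60°) = 225, so WT = 15.
Step 2: By the inverse law of cosines on triangle RWT: cos(∠RWT) = (15² + 15² − 15²) / (2·15·15) = 225/450 = 0.5, so ∠RWT = 60°.

Therefore, the measure of angle ∠RWT = 60°.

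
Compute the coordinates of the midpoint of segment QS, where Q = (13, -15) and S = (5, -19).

M = ((x₁ + x₂)/2, (y₁ + y₂)/2)
= ((13 + 5)/2, (-15 + -19)/2)
= (18/2, -34/2) = (9, -17)

(9, -17)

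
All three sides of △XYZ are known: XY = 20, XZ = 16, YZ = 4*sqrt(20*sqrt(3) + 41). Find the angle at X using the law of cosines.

When all three sides of a triangle are known, the law of cosines can be rearranged to find any angle.
cos(C) = (a² + b² - c²) / (2ab) gives cos(X) = -sqrt(3)/2.
Taking the inverse cosine: X = 150°.

150°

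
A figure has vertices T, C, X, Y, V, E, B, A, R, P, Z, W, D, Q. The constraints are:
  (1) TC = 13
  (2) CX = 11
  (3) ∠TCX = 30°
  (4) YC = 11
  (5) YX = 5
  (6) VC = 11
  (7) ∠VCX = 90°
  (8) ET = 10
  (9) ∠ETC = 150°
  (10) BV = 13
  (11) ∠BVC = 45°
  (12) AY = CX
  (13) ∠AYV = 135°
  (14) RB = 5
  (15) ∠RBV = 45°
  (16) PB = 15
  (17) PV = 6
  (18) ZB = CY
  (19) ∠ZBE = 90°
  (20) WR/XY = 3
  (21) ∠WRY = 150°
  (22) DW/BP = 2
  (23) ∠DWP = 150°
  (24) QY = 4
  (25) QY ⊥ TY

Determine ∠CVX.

Step 1: By the law of cosines on triangle VCX: VX² = 11² + 11² − 2·11·11·cos(90°) = 242, so VX = 11·√2.
Step 2: By the inverse law of cosines on triangle CVX: cos(∠CVX) = (11² + (11·√2)² − 11²) / (2·11·11·√2) = 242/342.24 = 0.7071, so ∠CVX = 45°.

Therefore, the measure of angle ∠CVX = 45°.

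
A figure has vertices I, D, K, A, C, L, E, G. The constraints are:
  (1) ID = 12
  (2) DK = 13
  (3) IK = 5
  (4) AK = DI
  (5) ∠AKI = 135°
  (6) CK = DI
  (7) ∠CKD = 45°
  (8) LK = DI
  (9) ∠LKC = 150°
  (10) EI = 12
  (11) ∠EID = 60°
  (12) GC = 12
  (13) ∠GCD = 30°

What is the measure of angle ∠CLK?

From the given relations: LK = DI = 12; CK = DI = 12.
Step 1: By the law of cosines on triangle LKC: LC² = 12² + 12² − 2·12·12·cos(150°) = 537.42, so LC ≈ 23.18.
Step 2: By the inverse law of cosines on triangle CLK: cos(∠CLK) = (23.18² + 12² − 12²) / (2·23.18·12) = 537.42/556.37 = 0.9659, so ∠CLK = 15°.

Therefore, the measure of angle ∠CLK = 15°.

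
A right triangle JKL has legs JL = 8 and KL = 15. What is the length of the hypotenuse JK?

JK = sqrt(8^2 + 15^2) = sqrt(289) = 17

17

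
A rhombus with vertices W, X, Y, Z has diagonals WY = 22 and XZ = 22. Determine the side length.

In a rhombus, the diagonals bisect each other perpendicularly, creating four congruent right triangles.
Each triangle has legs 11 (half of 22) and 11 (half of 22).
The hypotenuse of each right triangle is a side of the rhombus:
side = sqrt(11^2 + 11^2) = sqrt(242) = 11*sqrt(2)

11*sqrt(2)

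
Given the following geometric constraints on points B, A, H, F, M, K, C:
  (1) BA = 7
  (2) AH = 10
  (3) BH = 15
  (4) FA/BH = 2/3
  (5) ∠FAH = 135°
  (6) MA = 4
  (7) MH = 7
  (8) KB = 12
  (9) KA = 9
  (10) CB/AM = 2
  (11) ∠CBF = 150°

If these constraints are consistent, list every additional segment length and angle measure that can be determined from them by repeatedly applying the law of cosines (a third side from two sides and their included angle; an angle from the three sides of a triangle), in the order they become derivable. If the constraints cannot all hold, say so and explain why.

The constraints are consistent. Derivable facts, in order:
After 1 step:
- HF ≈ 18.48
- ∠ABH = 34.05°
- ∠ABK = 48.19°
- ∠AHB = 23.07°
- ∠AHM = 18.19°
- ∠AKB = 35.43°
- ∠AMH = 128.68°
- ∠BAH = 122.88°
- ∠BAK = 96.38°
- ∠HAM = 33.12°
After 2 steps:
- ∠AFH = 22.5°
- ∠AHF = 22.5°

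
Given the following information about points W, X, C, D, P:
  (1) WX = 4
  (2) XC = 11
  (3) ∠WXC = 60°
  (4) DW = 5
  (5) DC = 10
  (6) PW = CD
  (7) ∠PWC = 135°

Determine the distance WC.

Step 1: By the law of cosines on triangle WXC: WC² = 4² + 11² − 2·4·11·cos(60°) = 93, so WC = √93.

Therefore, the length of WC = √93.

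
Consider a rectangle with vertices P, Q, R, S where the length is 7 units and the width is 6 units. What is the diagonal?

Using the Pythagorean theorem:
d² = 7² + 6² = 49 + 36 = 85
d = sqrt(85)

sqrt(85)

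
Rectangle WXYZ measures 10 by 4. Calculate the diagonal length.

d = sqrt(10^2 + 4^2) = sqrt(116) = 2*sqrt(29)

2*sqrt(29)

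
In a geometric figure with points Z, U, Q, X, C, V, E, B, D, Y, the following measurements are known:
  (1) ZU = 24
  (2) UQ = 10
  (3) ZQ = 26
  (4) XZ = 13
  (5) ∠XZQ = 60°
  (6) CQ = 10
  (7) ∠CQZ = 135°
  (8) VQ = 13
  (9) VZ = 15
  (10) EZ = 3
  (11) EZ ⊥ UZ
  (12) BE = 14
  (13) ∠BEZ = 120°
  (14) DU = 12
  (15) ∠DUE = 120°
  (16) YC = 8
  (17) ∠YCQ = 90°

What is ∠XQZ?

Step 1: By the law of cosines on triangle QZX: QX² = 26² + 13² − 2·26·13·cos(60°) = 507, so QX = 13·√3.
Step 2: By the inverse law of cosines on triangle XQZ: cos(∠XQZ) = ((13·√3)² + 26² − 13²) / (2·13·√3·26) = 1014/1170.87 = 0.866, so ∠XQZ = 30°.

Therefore, the measure of angle ∠XQZ = 30°.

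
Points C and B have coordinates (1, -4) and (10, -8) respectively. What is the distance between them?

The horizontal distance is |10 - 1| = 9 and the vertical distance is |-8 - -4| = 4.
By the Pythagorean theorem, d = sqrt(9^2 + 4^2) = sqrt(97).

sqrt(97)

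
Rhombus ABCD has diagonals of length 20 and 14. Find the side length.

Half-diagonals are 10 and 7. side = sqrt(10^2 + 7^2) = sqrt(149)

sqrt(149)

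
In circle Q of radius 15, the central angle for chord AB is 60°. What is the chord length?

Chord length = 2r sin(θ/2)
= 2 × 15 × sin(60°/2)
= 2 × 15 × sin(30°)
= 15

15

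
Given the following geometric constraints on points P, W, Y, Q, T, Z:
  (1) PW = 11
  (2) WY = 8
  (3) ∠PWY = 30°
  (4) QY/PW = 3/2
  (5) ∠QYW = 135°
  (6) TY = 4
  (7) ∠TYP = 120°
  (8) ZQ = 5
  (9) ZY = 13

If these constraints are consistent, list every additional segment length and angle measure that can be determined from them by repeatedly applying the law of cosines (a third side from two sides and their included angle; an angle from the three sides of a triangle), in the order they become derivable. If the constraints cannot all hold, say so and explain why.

The constraints are consistent. Derivable facts, in order:
After 1 step:
- PY ≈ 5.71
- WQ ≈ 22.87
- ∠QYZ = 14°
- ∠QZY = 127.01°
- ∠YQZ = 38.99°
After 2 steps:
- PT ≈ 8.45
- ∠PYW = 105.51°
- ∠QWY = 30.68°
- ∠WPY = 44.49°
- ∠WQY = 14.32°
After 3 steps:
- ∠PTY = 35.8°
- ∠TPY = 24.2°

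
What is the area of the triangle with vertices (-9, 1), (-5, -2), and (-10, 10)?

Shoelace: Area = (1/2)|-9(-2-10) + -5(10-1) + -10(1--2)| = (1/2)(33) = 33/2

33/2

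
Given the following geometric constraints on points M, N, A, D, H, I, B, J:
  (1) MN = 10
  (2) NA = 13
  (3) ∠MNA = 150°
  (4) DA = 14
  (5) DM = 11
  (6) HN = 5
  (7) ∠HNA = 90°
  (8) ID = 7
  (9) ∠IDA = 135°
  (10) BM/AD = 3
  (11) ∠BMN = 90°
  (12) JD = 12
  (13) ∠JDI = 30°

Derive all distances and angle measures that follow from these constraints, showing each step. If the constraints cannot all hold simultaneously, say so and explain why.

The constraints are consistent.

From the given relations:
  BM = 3·AD = 3·14 = 42

Step 1: From MN = 10, NA = 13, and ∠MNA = 150°, by the law of cosines:
  MA² = MN² + NA² - 2·MN·NA·cos(150°) = 100 + 169 + 225.2 = 494.2
  MA ≈ 22.23

Step 2: From NM = 10, MB = 42, and ∠NMB = 90°, by the law of cosines:
  NB² = NM² + MB² - 2·NM·MB·cos(90°) = 100 + 1764 - 0 = 1864
  NB ≈ 43.17

Step 3: From AN = 13, NH = 5, and ∠ANH = 90°, by the law of cosines:
  AH² = AN² + NH² - 2·AN·NH·cos(90°) = 169 + 25 - 0 = 194
  AH = √194

Step 4: From AD = 14, DI = 7, and ∠ADI = 135°, by the law of cosines:
  AI² = AD² + DI² - 2·AD·DI·cos(135°) = 196 + 49 + 138.6 = 383.6
  AI ≈ 19.59

Step 5: From ID = 7, DJ = 12, and ∠IDJ = 30°, by the law of cosines:
  IJ² = ID² + DJ² - 2·ID·DJ·cos(30°) = 49 + 144 - 145.5 = 47.51
  IJ ≈ 6.89

Step 6: From MA = 22.23, MD = 11, AD = 14, by the inverse law of cosines:
  cos(∠AMD) = (MA² + MD² - AD²) / (2·MA·MD)
  ∠AMD = 31.01°

Step 7: From MA = 22.23, MN = 10, AN = 13, by the inverse law of cosines:
  cos(∠AMN) = (MA² + MN² - AN²) / (2·MA·MN)
  ∠AMN = 17°

Step 8: From NB = 43.17, NM = 10, BM = 42, by the inverse law of cosines:
  cos(∠BNM) = (NB² + NM² - BM²) / (2·NB·NM)
  ∠BNM = 76.61°

Step 9: From AD = 14, AI = 19.59, DI = 7, by the inverse law of cosines:
  cos(∠DAI) = (AD² + AI² - DI²) / (2·AD·AI)
  ∠DAI = 14.64°

Step 10: From AD = 14, AM = 22.23, DM = 11, by the inverse law of cosines:
  cos(∠DAM) = (AD² + AM² - DM²) / (2·AD·AM)
  ∠DAM = 23.88°

Step 11: From AH = √194, AN = 13, HN = 5, by the inverse law of cosines:
  cos(∠HAN) = (AH² + AN² - HN²) / (2·AH·AN)
  ∠HAN = 21.04°

Step 12: From AM = 22.23, AN = 13, MN = 10, by the inverse law of cosines:
  cos(∠MAN) = (AM² + AN² - MN²) / (2·AM·AN)
  ∠MAN = 13°

Step 13: From DA = 14, DM = 11, AM = 22.23, by the inverse law of cosines:
  cos(∠ADM) = (DA² + DM² - AM²) / (2·DA·DM)
  ∠ADM = 125.11°

Step 14: From HA = √194, HN = 5, AN = 13, by the inverse law of cosines:
  cos(∠AHN) = (HA² + HN² - AN²) / (2·HA·HN)
  ∠AHN = 68.96°

Step 15: From IA = 19.59, ID = 7, AD = 14, by the inverse law of cosines:
  cos(∠AID) = (IA² + ID² - AD²) / (2·IA·ID)
  ∠AID = 30.36°

Step 16: From ID = 7, IJ = 6.89, DJ = 12, by the inverse law of cosines:
  cos(∠DIJ) = (ID² + IJ² - DJ²) / (2·ID·IJ)
  ∠DIJ = 119.48°

Step 17: From BM = 42, BN = 43.17, MN = 10, by the inverse law of cosines:
  cos(∠MBN) = (BM² + BN² - MN²) / (2·BM·BN)
  ∠MBN = 13.39°

Step 18: From JD = 12, JI = 6.89, DI = 7, by the inverse law of cosines:
  cos(∠DJI) = (JD² + JI² - DI²) / (2·JD·JI)
  ∠DJI = 30.52°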